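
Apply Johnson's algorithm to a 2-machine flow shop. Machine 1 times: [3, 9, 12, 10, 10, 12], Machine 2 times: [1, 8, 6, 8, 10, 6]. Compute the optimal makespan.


Apply Johnson's rule:
  Group 1 (a <= b): [(5, 10, 10)]
  Group 2 (a > b): [(2, 9, 8), (4, 10, 8), (3, 12, 6), (6, 12, 6), (1, 3, 1)]
Optimal job order: [5, 2, 4, 3, 6, 1]
Schedule:
  Job 5: M1 done at 10, M2 done at 20
  Job 2: M1 done at 19, M2 done at 28
  Job 4: M1 done at 29, M2 done at 37
  Job 3: M1 done at 41, M2 done at 47
  Job 6: M1 done at 53, M2 done at 59
  Job 1: M1 done at 56, M2 done at 60
Makespan = 60

60


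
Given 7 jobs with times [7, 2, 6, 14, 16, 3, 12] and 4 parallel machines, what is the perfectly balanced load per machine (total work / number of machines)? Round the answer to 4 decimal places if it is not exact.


Total processing time = 7 + 2 + 6 + 14 + 16 + 3 + 12 = 60
Number of machines = 4
Ideal balanced load = 60 / 4 = 15.0

15.0


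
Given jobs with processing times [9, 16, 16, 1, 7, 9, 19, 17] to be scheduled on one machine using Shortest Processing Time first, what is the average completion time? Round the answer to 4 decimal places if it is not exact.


Sort jobs by processing time (SPT order): [1, 7, 9, 9, 16, 16, 17, 19]
Compute completion times sequentially:
  Job 1: processing = 1, completes at 1
  Job 2: processing = 7, completes at 8
  Job 3: processing = 9, completes at 17
  Job 4: processing = 9, completes at 26
  Job 5: processing = 16, completes at 42
  Job 6: processing = 16, completes at 58
  Job 7: processing = 17, completes at 75
  Job 8: processing = 19, completes at 94
Sum of completion times = 321
Average completion time = 321/8 = 40.125

40.125


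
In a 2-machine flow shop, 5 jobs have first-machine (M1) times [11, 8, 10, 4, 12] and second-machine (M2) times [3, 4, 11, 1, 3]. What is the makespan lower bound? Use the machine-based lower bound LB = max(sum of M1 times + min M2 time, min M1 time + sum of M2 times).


LB1 = sum(M1 times) + min(M2 times) = 45 + 1 = 46
LB2 = min(M1 times) + sum(M2 times) = 4 + 22 = 26
Lower bound = max(LB1, LB2) = max(46, 26) = 46

46


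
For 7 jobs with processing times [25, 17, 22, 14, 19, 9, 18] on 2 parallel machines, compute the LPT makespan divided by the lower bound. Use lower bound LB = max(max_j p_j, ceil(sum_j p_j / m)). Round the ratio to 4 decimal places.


LPT order: [25, 22, 19, 18, 17, 14, 9]
Machine loads after assignment: [66, 58]
LPT makespan = 66
Lower bound = max(max_job, ceil(total/2)) = max(25, 62) = 62
Ratio = 66 / 62 = 1.0645

1.0645


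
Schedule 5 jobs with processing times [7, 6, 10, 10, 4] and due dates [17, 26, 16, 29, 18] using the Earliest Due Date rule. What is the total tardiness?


Sort by due date (EDD order): [(10, 16), (7, 17), (4, 18), (6, 26), (10, 29)]
Compute completion times and tardiness:
  Job 1: p=10, d=16, C=10, tardiness=max(0,10-16)=0
  Job 2: p=7, d=17, C=17, tardiness=max(0,17-17)=0
  Job 3: p=4, d=18, C=21, tardiness=max(0,21-18)=3
  Job 4: p=6, d=26, C=27, tardiness=max(0,27-26)=1
  Job 5: p=10, d=29, C=37, tardiness=max(0,37-29)=8
Total tardiness = 12

12


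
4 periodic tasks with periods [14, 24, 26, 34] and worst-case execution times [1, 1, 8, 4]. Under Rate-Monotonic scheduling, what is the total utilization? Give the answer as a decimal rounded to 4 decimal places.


Compute individual utilizations (exact fractions):
  Task 1: C/T = 1/14 (approx. 0.0714)
  Task 2: C/T = 1/24 (approx. 0.0417)
  Task 3: C/T = 8/26 = 4/13 (approx. 0.3077)
  Task 4: C/T = 4/34 = 2/17 (approx. 0.1176)
Total utilization U = 1/14 + 1/24 + 4/13 + 2/17 = 19991/37128
Rounded to 4 decimal places: U = 0.5384
RM (Liu & Layland) bound for 4 tasks = 0.756828; compare with U = 19991/37128 (approx. 0.538435)
U <= bound, so schedulable by RM sufficient condition.

0.5384


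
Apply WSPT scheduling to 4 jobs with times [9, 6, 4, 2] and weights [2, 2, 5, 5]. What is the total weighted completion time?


Compute p/w ratios and sort ascending (WSPT): [(2, 5), (4, 5), (6, 2), (9, 2)]
Compute weighted completion times:
  Job (p=2,w=5): C=2, w*C=5*2=10
  Job (p=4,w=5): C=6, w*C=5*6=30
  Job (p=6,w=2): C=12, w*C=2*12=24
  Job (p=9,w=2): C=21, w*C=2*21=42
Total weighted completion time = 106

106


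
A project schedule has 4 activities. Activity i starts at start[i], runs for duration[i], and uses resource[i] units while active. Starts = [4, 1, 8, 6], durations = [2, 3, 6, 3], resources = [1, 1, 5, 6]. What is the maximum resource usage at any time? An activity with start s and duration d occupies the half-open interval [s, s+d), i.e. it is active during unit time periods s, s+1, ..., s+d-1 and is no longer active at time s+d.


Each activity i is active on [start_i, start_i + duration_i).
Compute total resource usage per time slot:
  t=0: active resources = [], total = 0
  t=1: active resources = [1], total = 1
  t=2: active resources = [1], total = 1
  t=3: active resources = [1], total = 1
  t=4: active resources = [1], total = 1
  t=5: active resources = [1], total = 1
  t=6: active resources = [6], total = 6
  t=7: active resources = [6], total = 6
  t=8: active resources = [5, 6], total = 11
  t=9: active resources = [5], total = 5
  t=10: active resources = [5], total = 5
  t=11: active resources = [5], total = 5
  t=12: active resources = [5], total = 5
  t=13: active resources = [5], total = 5
Peak resource demand = 11

11


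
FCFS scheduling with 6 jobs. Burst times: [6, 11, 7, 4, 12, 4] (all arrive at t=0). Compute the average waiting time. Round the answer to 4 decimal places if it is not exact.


FCFS order (as given): [6, 11, 7, 4, 12, 4]
Waiting times:
  Job 1: wait = 0
  Job 2: wait = 6
  Job 3: wait = 17
  Job 4: wait = 24
  Job 5: wait = 28
  Job 6: wait = 40
Sum of waiting times = 115
Average waiting time = 115/6 = 19.1667

19.1667


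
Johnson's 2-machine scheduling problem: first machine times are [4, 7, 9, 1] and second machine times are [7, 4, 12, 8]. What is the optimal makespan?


Apply Johnson's rule:
  Group 1 (a <= b): [(4, 1, 8), (1, 4, 7), (3, 9, 12)]
  Group 2 (a > b): [(2, 7, 4)]
Optimal job order: [4, 1, 3, 2]
Schedule:
  Job 4: M1 done at 1, M2 done at 9
  Job 1: M1 done at 5, M2 done at 16
  Job 3: M1 done at 14, M2 done at 28
  Job 2: M1 done at 21, M2 done at 32
Makespan = 32

32


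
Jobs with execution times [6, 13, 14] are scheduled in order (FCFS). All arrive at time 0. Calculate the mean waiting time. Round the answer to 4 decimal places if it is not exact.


FCFS order (as given): [6, 13, 14]
Waiting times:
  Job 1: wait = 0
  Job 2: wait = 6
  Job 3: wait = 19
Sum of waiting times = 25
Average waiting time = 25/3 = 8.3333

8.3333


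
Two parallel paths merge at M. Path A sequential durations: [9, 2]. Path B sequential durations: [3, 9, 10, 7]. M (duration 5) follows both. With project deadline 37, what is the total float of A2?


Forward pass: ES(A2) = sum of predecessors on chain A = 9
EF = ES + duration = 9 + 2 = 11
Backward pass: LF(M) = deadline = 37; LS(M) = 37 - 5 = 32
LF(A2) = LS(M) - sum(successors on chain A) = 32 - 0 = 32
LS = LF - duration = 32 - 2 = 30
Total float = LS - ES = 30 - 9 = 21

21


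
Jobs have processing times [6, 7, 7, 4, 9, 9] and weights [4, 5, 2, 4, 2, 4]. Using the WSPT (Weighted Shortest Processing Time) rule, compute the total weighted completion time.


Compute p/w ratios and sort ascending (WSPT): [(4, 4), (7, 5), (6, 4), (9, 4), (7, 2), (9, 2)]
Compute weighted completion times:
  Job (p=4,w=4): C=4, w*C=4*4=16
  Job (p=7,w=5): C=11, w*C=5*11=55
  Job (p=6,w=4): C=17, w*C=4*17=68
  Job (p=9,w=4): C=26, w*C=4*26=104
  Job (p=7,w=2): C=33, w*C=2*33=66
  Job (p=9,w=2): C=42, w*C=2*42=84
Total weighted completion time = 393

393


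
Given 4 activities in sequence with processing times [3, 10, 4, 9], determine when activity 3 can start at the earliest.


Activity 3 starts after activities 1 through 2 complete.
Predecessor durations: [3, 10]
ES = 3 + 10 = 13

13


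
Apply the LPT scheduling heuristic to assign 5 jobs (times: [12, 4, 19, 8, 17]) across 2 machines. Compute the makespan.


Sort jobs in decreasing order (LPT): [19, 17, 12, 8, 4]
Assign each job to the least loaded machine:
  Machine 1: jobs [19, 8, 4], load = 31
  Machine 2: jobs [17, 12], load = 29
Makespan = max load = 31

31


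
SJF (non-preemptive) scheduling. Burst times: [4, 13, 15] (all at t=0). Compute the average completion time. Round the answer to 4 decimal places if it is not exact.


SJF order (ascending): [4, 13, 15]
Completion times:
  Job 1: burst=4, C=4
  Job 2: burst=13, C=17
  Job 3: burst=15, C=32
Average completion = 53/3 = 17.6667

17.6667


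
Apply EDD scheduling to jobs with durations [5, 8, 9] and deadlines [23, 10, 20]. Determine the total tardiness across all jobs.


Sort by due date (EDD order): [(8, 10), (9, 20), (5, 23)]
Compute completion times and tardiness:
  Job 1: p=8, d=10, C=8, tardiness=max(0,8-10)=0
  Job 2: p=9, d=20, C=17, tardiness=max(0,17-20)=0
  Job 3: p=5, d=23, C=22, tardiness=max(0,22-23)=0
Total tardiness = 0

0


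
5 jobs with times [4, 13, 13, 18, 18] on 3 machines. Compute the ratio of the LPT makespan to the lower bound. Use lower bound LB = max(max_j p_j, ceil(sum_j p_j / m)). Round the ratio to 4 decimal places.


LPT order: [18, 18, 13, 13, 4]
Machine loads after assignment: [22, 18, 26]
LPT makespan = 26
Lower bound = max(max_job, ceil(total/3)) = max(18, 22) = 22
Ratio = 26 / 22 = 1.1818

1.1818


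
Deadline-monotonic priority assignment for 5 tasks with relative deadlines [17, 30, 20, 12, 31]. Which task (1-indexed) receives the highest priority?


Sort tasks by relative deadline (ascending):
  Task 4: deadline = 12
  Task 1: deadline = 17
  Task 3: deadline = 20
  Task 2: deadline = 30
  Task 5: deadline = 31
Priority order (highest first): [4, 1, 3, 2, 5]
Highest priority task = 4

4


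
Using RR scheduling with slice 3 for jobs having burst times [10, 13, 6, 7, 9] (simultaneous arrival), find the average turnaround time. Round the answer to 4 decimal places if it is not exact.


Time quantum = 3
Execution trace:
  J1 runs 3 units, time = 3
  J2 runs 3 units, time = 6
  J3 runs 3 units, time = 9
  J4 runs 3 units, time = 12
  J5 runs 3 units, time = 15
  J1 runs 3 units, time = 18
  J2 runs 3 units, time = 21
  J3 runs 3 units, time = 24
  J4 runs 3 units, time = 27
  J5 runs 3 units, time = 30
  J1 runs 3 units, time = 33
  J2 runs 3 units, time = 36
  J4 runs 1 units, time = 37
  J5 runs 3 units, time = 40
  J1 runs 1 units, time = 41
  J2 runs 3 units, time = 44
  J2 runs 1 units, time = 45
Finish times: [41, 45, 24, 37, 40]
Average turnaround = 187/5 = 37.4

37.4


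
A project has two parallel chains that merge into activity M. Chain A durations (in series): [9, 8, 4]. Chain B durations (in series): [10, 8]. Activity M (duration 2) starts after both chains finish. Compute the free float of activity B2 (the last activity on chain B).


ES(B2) = sum of predecessors on chain B = 10
EF(B2) = ES + duration = 10 + 8 = 18
Successor of B2 is M. ES(M) = max(sum(A), sum(B)) = max(21, 18) = 21
Free float = ES(successor) - EF(current) = 21 - 18 = 3

3


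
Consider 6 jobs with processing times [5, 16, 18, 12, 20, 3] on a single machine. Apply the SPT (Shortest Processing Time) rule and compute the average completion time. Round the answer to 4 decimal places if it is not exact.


Sort jobs by processing time (SPT order): [3, 5, 12, 16, 18, 20]
Compute completion times sequentially:
  Job 1: processing = 3, completes at 3
  Job 2: processing = 5, completes at 8
  Job 3: processing = 12, completes at 20
  Job 4: processing = 16, completes at 36
  Job 5: processing = 18, completes at 54
  Job 6: processing = 20, completes at 74
Sum of completion times = 195
Average completion time = 195/6 = 32.5

32.5


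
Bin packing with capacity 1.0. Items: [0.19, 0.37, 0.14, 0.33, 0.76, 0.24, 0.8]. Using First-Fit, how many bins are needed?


Place items sequentially using First-Fit:
  Item 0.19 -> new Bin 1
  Item 0.37 -> Bin 1 (now 0.56)
  Item 0.14 -> Bin 1 (now 0.7)
  Item 0.33 -> new Bin 2
  Item 0.76 -> new Bin 3
  Item 0.24 -> Bin 1 (now 0.94)
  Item 0.8 -> new Bin 4
Total bins used = 4

4


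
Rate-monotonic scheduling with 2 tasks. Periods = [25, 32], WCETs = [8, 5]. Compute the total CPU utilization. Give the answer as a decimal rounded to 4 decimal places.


Compute individual utilizations (exact fractions):
  Task 1: C/T = 8/25 (approx. 0.32)
  Task 2: C/T = 5/32 (approx. 0.1563)
Total utilization U = 8/25 + 5/32 = 381/800
Rounded to 4 decimal places: U = 0.4763
RM (Liu & Layland) bound for 2 tasks = 0.828427; compare with U = 381/800 (approx. 0.476250)
U <= bound, so schedulable by RM sufficient condition.

0.4763


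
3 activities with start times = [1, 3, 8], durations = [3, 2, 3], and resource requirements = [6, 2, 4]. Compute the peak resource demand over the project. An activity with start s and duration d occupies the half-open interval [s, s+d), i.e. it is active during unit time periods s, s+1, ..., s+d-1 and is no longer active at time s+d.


Each activity i is active on [start_i, start_i + duration_i).
Compute total resource usage per time slot:
  t=0: active resources = [], total = 0
  t=1: active resources = [6], total = 6
  t=2: active resources = [6], total = 6
  t=3: active resources = [6, 2], total = 8
  t=4: active resources = [2], total = 2
  t=5: active resources = [], total = 0
  t=6: active resources = [], total = 0
  t=7: active resources = [], total = 0
  t=8: active resources = [4], total = 4
  t=9: active resources = [4], total = 4
  t=10: active resources = [4], total = 4
Peak resource demand = 8

8


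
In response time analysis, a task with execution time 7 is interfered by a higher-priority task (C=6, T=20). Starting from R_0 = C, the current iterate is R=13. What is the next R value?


R_next = C + ceil(R_prev / T_hp) * C_hp
ceil(13 / 20) = ceil(0.65) = 1
Interference = 1 * 6 = 6
R_next = 7 + 6 = 13
R_next = R_prev, so the iteration has converged (response time = 13).

13


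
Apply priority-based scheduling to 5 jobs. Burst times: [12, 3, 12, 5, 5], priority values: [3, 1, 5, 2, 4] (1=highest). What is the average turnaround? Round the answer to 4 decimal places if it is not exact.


Sort by priority (ascending = highest first):
Order: [(1, 3), (2, 5), (3, 12), (4, 5), (5, 12)]
Completion times:
  Priority 1, burst=3, C=3
  Priority 2, burst=5, C=8
  Priority 3, burst=12, C=20
  Priority 4, burst=5, C=25
  Priority 5, burst=12, C=37
Average turnaround = 93/5 = 18.6

18.6


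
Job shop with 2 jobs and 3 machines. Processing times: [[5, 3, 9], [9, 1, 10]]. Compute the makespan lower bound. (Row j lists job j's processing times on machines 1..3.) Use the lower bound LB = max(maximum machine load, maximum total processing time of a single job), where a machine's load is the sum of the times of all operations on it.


Machine loads:
  Machine 1: 5 + 9 = 14
  Machine 2: 3 + 1 = 4
  Machine 3: 9 + 10 = 19
Max machine load = 19
Job totals:
  Job 1: 17
  Job 2: 20
Max job total = 20
Lower bound = max(19, 20) = 20

20


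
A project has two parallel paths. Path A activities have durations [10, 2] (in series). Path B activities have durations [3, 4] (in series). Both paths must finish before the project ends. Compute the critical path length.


Path A total = 10 + 2 = 12
Path B total = 3 + 4 = 7
Critical path = longest path = max(12, 7) = 12

12


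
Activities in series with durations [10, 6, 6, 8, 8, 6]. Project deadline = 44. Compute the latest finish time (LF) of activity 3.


LF(activity 3) = deadline - sum of successor durations
Successors: activities 4 through 6 with durations [8, 8, 6]
Sum of successor durations = 22
LF = 44 - 22 = 22

22


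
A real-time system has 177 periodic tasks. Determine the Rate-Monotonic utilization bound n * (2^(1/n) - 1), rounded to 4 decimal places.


Compute 2^(1/177) = 1.0039237636
Subtract 1: 1.0039237636 - 1 = 0.0039237636
Multiply by n: 177 * 0.0039237636 = 0.6945061572
Round to 4 dp: 0.6945

0.6945


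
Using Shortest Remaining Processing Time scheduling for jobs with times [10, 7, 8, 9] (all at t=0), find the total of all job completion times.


Since all jobs arrive at t=0, SRPT equals SPT ordering.
SPT order: [7, 8, 9, 10]
Completion times:
  Job 1: p=7, C=7
  Job 2: p=8, C=15
  Job 3: p=9, C=24
  Job 4: p=10, C=34
Total completion time = 7 + 15 + 24 + 34 = 80

80


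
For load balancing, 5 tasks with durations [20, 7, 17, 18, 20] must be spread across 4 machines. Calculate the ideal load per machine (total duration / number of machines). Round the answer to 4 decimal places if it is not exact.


Total processing time = 20 + 7 + 17 + 18 + 20 = 82
Number of machines = 4
Ideal balanced load = 82 / 4 = 20.5

20.5


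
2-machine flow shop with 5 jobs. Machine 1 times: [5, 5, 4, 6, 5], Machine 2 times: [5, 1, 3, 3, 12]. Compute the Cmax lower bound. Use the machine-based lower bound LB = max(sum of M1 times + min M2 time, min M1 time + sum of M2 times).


LB1 = sum(M1 times) + min(M2 times) = 25 + 1 = 26
LB2 = min(M1 times) + sum(M2 times) = 4 + 24 = 28
Lower bound = max(LB1, LB2) = max(26, 28) = 28

28


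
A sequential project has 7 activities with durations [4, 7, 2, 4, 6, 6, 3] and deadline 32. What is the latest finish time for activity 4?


LF(activity 4) = deadline - sum of successor durations
Successors: activities 5 through 7 with durations [6, 6, 3]
Sum of successor durations = 15
LF = 32 - 15 = 17

17


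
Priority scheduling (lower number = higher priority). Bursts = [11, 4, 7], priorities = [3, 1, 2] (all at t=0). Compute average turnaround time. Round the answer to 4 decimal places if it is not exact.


Sort by priority (ascending = highest first):
Order: [(1, 4), (2, 7), (3, 11)]
Completion times:
  Priority 1, burst=4, C=4
  Priority 2, burst=7, C=11
  Priority 3, burst=11, C=22
Average turnaround = 37/3 = 12.3333

12.3333


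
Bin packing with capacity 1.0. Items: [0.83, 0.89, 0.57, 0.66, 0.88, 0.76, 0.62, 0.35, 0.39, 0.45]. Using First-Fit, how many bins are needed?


Place items sequentially using First-Fit:
  Item 0.83 -> new Bin 1
  Item 0.89 -> new Bin 2
  Item 0.57 -> new Bin 3
  Item 0.66 -> new Bin 4
  Item 0.88 -> new Bin 5
  Item 0.76 -> new Bin 6
  Item 0.62 -> new Bin 7
  Item 0.35 -> Bin 3 (now 0.92)
  Item 0.39 -> new Bin 8
  Item 0.45 -> Bin 8 (now 0.84)
Total bins used = 8

8


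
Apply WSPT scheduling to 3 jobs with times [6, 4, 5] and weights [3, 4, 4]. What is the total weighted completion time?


Compute p/w ratios and sort ascending (WSPT): [(4, 4), (5, 4), (6, 3)]
Compute weighted completion times:
  Job (p=4,w=4): C=4, w*C=4*4=16
  Job (p=5,w=4): C=9, w*C=4*9=36
  Job (p=6,w=3): C=15, w*C=3*15=45
Total weighted completion time = 97

97


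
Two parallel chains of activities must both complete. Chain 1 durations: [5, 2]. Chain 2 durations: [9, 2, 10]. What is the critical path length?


Path A total = 5 + 2 = 7
Path B total = 9 + 2 + 10 = 21
Critical path = longest path = max(7, 21) = 21

21


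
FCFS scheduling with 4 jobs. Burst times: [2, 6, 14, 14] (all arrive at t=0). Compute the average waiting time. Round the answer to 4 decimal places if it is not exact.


FCFS order (as given): [2, 6, 14, 14]
Waiting times:
  Job 1: wait = 0
  Job 2: wait = 2
  Job 3: wait = 8
  Job 4: wait = 22
Sum of waiting times = 32
Average waiting time = 32/4 = 8.0

8.0


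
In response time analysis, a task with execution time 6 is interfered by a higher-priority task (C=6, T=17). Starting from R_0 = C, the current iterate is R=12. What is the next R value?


R_next = C + ceil(R_prev / T_hp) * C_hp
ceil(12 / 17) = ceil(0.7059) = 1
Interference = 1 * 6 = 6
R_next = 6 + 6 = 12
R_next = R_prev, so the iteration has converged (response time = 12).

12


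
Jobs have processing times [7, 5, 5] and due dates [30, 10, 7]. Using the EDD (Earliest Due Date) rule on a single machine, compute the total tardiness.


Sort by due date (EDD order): [(5, 7), (5, 10), (7, 30)]
Compute completion times and tardiness:
  Job 1: p=5, d=7, C=5, tardiness=max(0,5-7)=0
  Job 2: p=5, d=10, C=10, tardiness=max(0,10-10)=0
  Job 3: p=7, d=30, C=17, tardiness=max(0,17-30)=0
Total tardiness = 0

0


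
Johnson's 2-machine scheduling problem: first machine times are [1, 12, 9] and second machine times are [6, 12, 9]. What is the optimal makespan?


Apply Johnson's rule:
  Group 1 (a <= b): [(1, 1, 6), (3, 9, 9), (2, 12, 12)]
  Group 2 (a > b): []
Optimal job order: [1, 3, 2]
Schedule:
  Job 1: M1 done at 1, M2 done at 7
  Job 3: M1 done at 10, M2 done at 19
  Job 2: M1 done at 22, M2 done at 34
Makespan = 34

34


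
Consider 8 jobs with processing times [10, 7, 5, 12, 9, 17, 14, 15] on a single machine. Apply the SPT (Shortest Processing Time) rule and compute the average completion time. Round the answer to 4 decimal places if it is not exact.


Sort jobs by processing time (SPT order): [5, 7, 9, 10, 12, 14, 15, 17]
Compute completion times sequentially:
  Job 1: processing = 5, completes at 5
  Job 2: processing = 7, completes at 12
  Job 3: processing = 9, completes at 21
  Job 4: processing = 10, completes at 31
  Job 5: processing = 12, completes at 43
  Job 6: processing = 14, completes at 57
  Job 7: processing = 15, completes at 72
  Job 8: processing = 17, completes at 89
Sum of completion times = 330
Average completion time = 330/8 = 41.25

41.25


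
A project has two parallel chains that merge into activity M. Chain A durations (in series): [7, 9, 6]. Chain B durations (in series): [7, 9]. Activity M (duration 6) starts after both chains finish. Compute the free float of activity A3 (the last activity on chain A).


ES(A3) = sum of predecessors on chain A = 16
EF(A3) = ES + duration = 16 + 6 = 22
Successor of A3 is M. ES(M) = max(sum(A), sum(B)) = max(22, 16) = 22
Free float = ES(successor) - EF(current) = 22 - 22 = 0

0


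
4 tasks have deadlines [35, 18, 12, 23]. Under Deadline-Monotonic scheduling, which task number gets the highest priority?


Sort tasks by relative deadline (ascending):
  Task 3: deadline = 12
  Task 2: deadline = 18
  Task 4: deadline = 23
  Task 1: deadline = 35
Priority order (highest first): [3, 2, 4, 1]
Highest priority task = 3

3


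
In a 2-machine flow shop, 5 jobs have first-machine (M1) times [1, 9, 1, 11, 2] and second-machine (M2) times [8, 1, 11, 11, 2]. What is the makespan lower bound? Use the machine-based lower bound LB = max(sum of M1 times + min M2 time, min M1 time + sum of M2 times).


LB1 = sum(M1 times) + min(M2 times) = 24 + 1 = 25
LB2 = min(M1 times) + sum(M2 times) = 1 + 33 = 34
Lower bound = max(LB1, LB2) = max(25, 34) = 34

34


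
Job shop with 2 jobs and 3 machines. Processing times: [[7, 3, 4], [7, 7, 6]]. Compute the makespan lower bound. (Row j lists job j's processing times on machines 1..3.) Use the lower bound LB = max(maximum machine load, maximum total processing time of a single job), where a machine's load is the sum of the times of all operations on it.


Machine loads:
  Machine 1: 7 + 7 = 14
  Machine 2: 3 + 7 = 10
  Machine 3: 4 + 6 = 10
Max machine load = 14
Job totals:
  Job 1: 14
  Job 2: 20
Max job total = 20
Lower bound = max(14, 20) = 20

20


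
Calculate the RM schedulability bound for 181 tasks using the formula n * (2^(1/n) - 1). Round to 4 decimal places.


Compute 2^(1/181) = 1.0038368845
Subtract 1: 1.0038368845 - 1 = 0.0038368845
Multiply by n: 181 * 0.0038368845 = 0.6944760945
Round to 4 dp: 0.6945

0.6945


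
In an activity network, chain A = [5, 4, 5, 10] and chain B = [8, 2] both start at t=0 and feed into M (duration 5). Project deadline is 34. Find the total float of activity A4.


Forward pass: ES(A4) = sum of predecessors on chain A = 14
EF = ES + duration = 14 + 10 = 24
Backward pass: LF(M) = deadline = 34; LS(M) = 34 - 5 = 29
LF(A4) = LS(M) - sum(successors on chain A) = 29 - 0 = 29
LS = LF - duration = 29 - 10 = 19
Total float = LS - ES = 19 - 14 = 5

5


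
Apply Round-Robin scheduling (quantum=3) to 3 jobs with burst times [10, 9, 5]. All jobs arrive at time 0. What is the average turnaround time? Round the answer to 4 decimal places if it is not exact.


Time quantum = 3
Execution trace:
  J1 runs 3 units, time = 3
  J2 runs 3 units, time = 6
  J3 runs 3 units, time = 9
  J1 runs 3 units, time = 12
  J2 runs 3 units, time = 15
  J3 runs 2 units, time = 17
  J1 runs 3 units, time = 20
  J2 runs 3 units, time = 23
  J1 runs 1 units, time = 24
Finish times: [24, 23, 17]
Average turnaround = 64/3 = 21.3333

21.3333


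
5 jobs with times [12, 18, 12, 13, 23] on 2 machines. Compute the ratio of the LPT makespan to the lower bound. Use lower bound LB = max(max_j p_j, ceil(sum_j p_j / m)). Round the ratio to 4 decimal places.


LPT order: [23, 18, 13, 12, 12]
Machine loads after assignment: [35, 43]
LPT makespan = 43
Lower bound = max(max_job, ceil(total/2)) = max(23, 39) = 39
Ratio = 43 / 39 = 1.1026

1.1026


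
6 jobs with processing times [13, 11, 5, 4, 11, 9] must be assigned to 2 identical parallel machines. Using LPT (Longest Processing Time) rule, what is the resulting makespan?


Sort jobs in decreasing order (LPT): [13, 11, 11, 9, 5, 4]
Assign each job to the least loaded machine:
  Machine 1: jobs [13, 9, 5], load = 27
  Machine 2: jobs [11, 11, 4], load = 26
Makespan = max load = 27

27


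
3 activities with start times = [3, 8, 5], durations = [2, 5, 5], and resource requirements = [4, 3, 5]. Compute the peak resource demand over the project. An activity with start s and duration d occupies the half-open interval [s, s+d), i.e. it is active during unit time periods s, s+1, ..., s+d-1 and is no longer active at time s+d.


Each activity i is active on [start_i, start_i + duration_i).
Compute total resource usage per time slot:
  t=0: active resources = [], total = 0
  t=1: active resources = [], total = 0
  t=2: active resources = [], total = 0
  t=3: active resources = [4], total = 4
  t=4: active resources = [4], total = 4
  t=5: active resources = [5], total = 5
  t=6: active resources = [5], total = 5
  t=7: active resources = [5], total = 5
  t=8: active resources = [3, 5], total = 8
  t=9: active resources = [3, 5], total = 8
  t=10: active resources = [3], total = 3
  t=11: active resources = [3], total = 3
  t=12: active resources = [3], total = 3
Peak resource demand = 8

8


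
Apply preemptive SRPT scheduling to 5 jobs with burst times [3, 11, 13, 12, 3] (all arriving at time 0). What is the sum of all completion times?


Since all jobs arrive at t=0, SRPT equals SPT ordering.
SPT order: [3, 3, 11, 12, 13]
Completion times:
  Job 1: p=3, C=3
  Job 2: p=3, C=6
  Job 3: p=11, C=17
  Job 4: p=12, C=29
  Job 5: p=13, C=42
Total completion time = 3 + 6 + 17 + 29 + 42 = 97

97


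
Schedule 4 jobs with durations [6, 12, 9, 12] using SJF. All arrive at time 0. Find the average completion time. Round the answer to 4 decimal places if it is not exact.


SJF order (ascending): [6, 9, 12, 12]
Completion times:
  Job 1: burst=6, C=6
  Job 2: burst=9, C=15
  Job 3: burst=12, C=27
  Job 4: burst=12, C=39
Average completion = 87/4 = 21.75

21.75


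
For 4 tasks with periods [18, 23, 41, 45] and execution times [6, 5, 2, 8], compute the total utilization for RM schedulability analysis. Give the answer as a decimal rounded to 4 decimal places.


Compute individual utilizations (exact fractions):
  Task 1: C/T = 6/18 = 1/3 (approx. 0.3333)
  Task 2: C/T = 5/23 (approx. 0.2174)
  Task 3: C/T = 2/41 (approx. 0.0488)
  Task 4: C/T = 8/45 (approx. 0.1778)
Total utilization U = 1/3 + 5/23 + 2/41 + 8/45 = 32984/42435
Rounded to 4 decimal places: U = 0.7773
RM (Liu & Layland) bound for 4 tasks = 0.756828; compare with U = 32984/42435 (approx. 0.777283)
bound < U <= 1, so the RM sufficient condition is not met (inconclusive; an exact test such as response-time analysis is needed).

0.7773


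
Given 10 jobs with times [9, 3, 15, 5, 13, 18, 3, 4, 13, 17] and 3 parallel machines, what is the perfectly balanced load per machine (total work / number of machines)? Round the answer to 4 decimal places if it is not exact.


Total processing time = 9 + 3 + 15 + 5 + 13 + 18 + 3 + 4 + 13 + 17 = 100
Number of machines = 3
Ideal balanced load = 100 / 3 = 33.3333

33.3333


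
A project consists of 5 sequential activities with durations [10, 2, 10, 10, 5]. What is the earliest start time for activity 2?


Activity 2 starts after activities 1 through 1 complete.
Predecessor durations: [10]
ES = 10 = 10

10


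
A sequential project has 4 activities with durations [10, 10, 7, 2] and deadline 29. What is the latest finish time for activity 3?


LF(activity 3) = deadline - sum of successor durations
Successors: activities 4 through 4 with durations [2]
Sum of successor durations = 2
LF = 29 - 2 = 27

27


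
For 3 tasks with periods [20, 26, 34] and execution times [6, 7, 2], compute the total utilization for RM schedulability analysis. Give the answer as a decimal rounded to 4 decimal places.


Compute individual utilizations (exact fractions):
  Task 1: C/T = 6/20 = 3/10 (approx. 0.3)
  Task 2: C/T = 7/26 (approx. 0.2692)
  Task 3: C/T = 2/34 = 1/17 (approx. 0.0588)
Total utilization U = 3/10 + 7/26 + 1/17 = 694/1105
Rounded to 4 decimal places: U = 0.6281
RM (Liu & Layland) bound for 3 tasks = 0.779763; compare with U = 694/1105 (approx. 0.628054)
U <= bound, so schedulable by RM sufficient condition.

0.6281


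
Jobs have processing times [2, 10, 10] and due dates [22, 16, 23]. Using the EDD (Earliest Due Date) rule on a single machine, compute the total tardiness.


Sort by due date (EDD order): [(10, 16), (2, 22), (10, 23)]
Compute completion times and tardiness:
  Job 1: p=10, d=16, C=10, tardiness=max(0,10-16)=0
  Job 2: p=2, d=22, C=12, tardiness=max(0,12-22)=0
  Job 3: p=10, d=23, C=22, tardiness=max(0,22-23)=0
Total tardiness = 0

0


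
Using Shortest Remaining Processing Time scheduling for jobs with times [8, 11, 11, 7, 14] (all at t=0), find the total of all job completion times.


Since all jobs arrive at t=0, SRPT equals SPT ordering.
SPT order: [7, 8, 11, 11, 14]
Completion times:
  Job 1: p=7, C=7
  Job 2: p=8, C=15
  Job 3: p=11, C=26
  Job 4: p=11, C=37
  Job 5: p=14, C=51
Total completion time = 7 + 15 + 26 + 37 + 51 = 136

136


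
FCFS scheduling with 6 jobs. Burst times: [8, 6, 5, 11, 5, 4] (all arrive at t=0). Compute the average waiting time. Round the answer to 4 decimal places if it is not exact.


FCFS order (as given): [8, 6, 5, 11, 5, 4]
Waiting times:
  Job 1: wait = 0
  Job 2: wait = 8
  Job 3: wait = 14
  Job 4: wait = 19
  Job 5: wait = 30
  Job 6: wait = 35
Sum of waiting times = 106
Average waiting time = 106/6 = 17.6667

17.6667


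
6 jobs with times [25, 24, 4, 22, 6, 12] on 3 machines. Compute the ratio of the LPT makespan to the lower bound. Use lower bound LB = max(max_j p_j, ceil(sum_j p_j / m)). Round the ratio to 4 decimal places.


LPT order: [25, 24, 22, 12, 6, 4]
Machine loads after assignment: [29, 30, 34]
LPT makespan = 34
Lower bound = max(max_job, ceil(total/3)) = max(25, 31) = 31
Ratio = 34 / 31 = 1.0968

1.0968


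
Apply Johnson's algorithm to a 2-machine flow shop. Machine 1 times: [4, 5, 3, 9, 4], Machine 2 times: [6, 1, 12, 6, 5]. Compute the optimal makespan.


Apply Johnson's rule:
  Group 1 (a <= b): [(3, 3, 12), (1, 4, 6), (5, 4, 5)]
  Group 2 (a > b): [(4, 9, 6), (2, 5, 1)]
Optimal job order: [3, 1, 5, 4, 2]
Schedule:
  Job 3: M1 done at 3, M2 done at 15
  Job 1: M1 done at 7, M2 done at 21
  Job 5: M1 done at 11, M2 done at 26
  Job 4: M1 done at 20, M2 done at 32
  Job 2: M1 done at 25, M2 done at 33
Makespan = 33

33


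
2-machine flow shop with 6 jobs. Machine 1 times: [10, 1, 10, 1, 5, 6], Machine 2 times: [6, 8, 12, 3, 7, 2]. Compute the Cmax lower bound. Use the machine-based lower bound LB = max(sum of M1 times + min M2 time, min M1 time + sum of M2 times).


LB1 = sum(M1 times) + min(M2 times) = 33 + 2 = 35
LB2 = min(M1 times) + sum(M2 times) = 1 + 38 = 39
Lower bound = max(LB1, LB2) = max(35, 39) = 39

39


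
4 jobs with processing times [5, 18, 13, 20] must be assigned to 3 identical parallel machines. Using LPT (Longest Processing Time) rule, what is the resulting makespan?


Sort jobs in decreasing order (LPT): [20, 18, 13, 5]
Assign each job to the least loaded machine:
  Machine 1: jobs [20], load = 20
  Machine 2: jobs [18], load = 18
  Machine 3: jobs [13, 5], load = 18
Makespan = max load = 20

20


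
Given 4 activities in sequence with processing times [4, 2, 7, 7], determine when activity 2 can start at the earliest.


Activity 2 starts after activities 1 through 1 complete.
Predecessor durations: [4]
ES = 4 = 4

4


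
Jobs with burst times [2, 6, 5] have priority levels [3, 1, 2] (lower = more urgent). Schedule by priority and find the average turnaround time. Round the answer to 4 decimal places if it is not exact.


Sort by priority (ascending = highest first):
Order: [(1, 6), (2, 5), (3, 2)]
Completion times:
  Priority 1, burst=6, C=6
  Priority 2, burst=5, C=11
  Priority 3, burst=2, C=13
Average turnaround = 30/3 = 10.0

10.0


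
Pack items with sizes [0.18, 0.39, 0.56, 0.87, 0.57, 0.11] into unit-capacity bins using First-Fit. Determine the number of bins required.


Place items sequentially using First-Fit:
  Item 0.18 -> new Bin 1
  Item 0.39 -> Bin 1 (now 0.57)
  Item 0.56 -> new Bin 2
  Item 0.87 -> new Bin 3
  Item 0.57 -> new Bin 4
  Item 0.11 -> Bin 1 (now 0.68)
Total bins used = 4

4


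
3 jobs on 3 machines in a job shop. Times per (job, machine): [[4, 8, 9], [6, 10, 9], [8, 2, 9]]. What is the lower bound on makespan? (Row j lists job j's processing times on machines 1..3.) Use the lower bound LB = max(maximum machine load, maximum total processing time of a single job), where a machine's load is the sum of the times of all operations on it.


Machine loads:
  Machine 1: 4 + 6 + 8 = 18
  Machine 2: 8 + 10 + 2 = 20
  Machine 3: 9 + 9 + 9 = 27
Max machine load = 27
Job totals:
  Job 1: 21
  Job 2: 25
  Job 3: 19
Max job total = 25
Lower bound = max(27, 25) = 27

27


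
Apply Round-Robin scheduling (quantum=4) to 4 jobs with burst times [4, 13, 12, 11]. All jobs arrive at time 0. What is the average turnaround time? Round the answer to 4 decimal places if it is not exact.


Time quantum = 4
Execution trace:
  J1 runs 4 units, time = 4
  J2 runs 4 units, time = 8
  J3 runs 4 units, time = 12
  J4 runs 4 units, time = 16
  J2 runs 4 units, time = 20
  J3 runs 4 units, time = 24
  J4 runs 4 units, time = 28
  J2 runs 4 units, time = 32
  J3 runs 4 units, time = 36
  J4 runs 3 units, time = 39
  J2 runs 1 units, time = 40
Finish times: [4, 40, 36, 39]
Average turnaround = 119/4 = 29.75

29.75


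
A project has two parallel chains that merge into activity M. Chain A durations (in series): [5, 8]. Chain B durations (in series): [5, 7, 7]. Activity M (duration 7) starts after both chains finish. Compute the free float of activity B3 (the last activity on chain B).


ES(B3) = sum of predecessors on chain B = 12
EF(B3) = ES + duration = 12 + 7 = 19
Successor of B3 is M. ES(M) = max(sum(A), sum(B)) = max(13, 19) = 19
Free float = ES(successor) - EF(current) = 19 - 19 = 0

0


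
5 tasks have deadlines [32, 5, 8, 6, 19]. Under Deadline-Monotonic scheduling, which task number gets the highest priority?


Sort tasks by relative deadline (ascending):
  Task 2: deadline = 5
  Task 4: deadline = 6
  Task 3: deadline = 8
  Task 5: deadline = 19
  Task 1: deadline = 32
Priority order (highest first): [2, 4, 3, 5, 1]
Highest priority task = 2

2


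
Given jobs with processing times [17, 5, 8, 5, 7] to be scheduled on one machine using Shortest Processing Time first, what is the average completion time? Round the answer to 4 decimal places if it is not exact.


Sort jobs by processing time (SPT order): [5, 5, 7, 8, 17]
Compute completion times sequentially:
  Job 1: processing = 5, completes at 5
  Job 2: processing = 5, completes at 10
  Job 3: processing = 7, completes at 17
  Job 4: processing = 8, completes at 25
  Job 5: processing = 17, completes at 42
Sum of completion times = 99
Average completion time = 99/5 = 19.8

19.8


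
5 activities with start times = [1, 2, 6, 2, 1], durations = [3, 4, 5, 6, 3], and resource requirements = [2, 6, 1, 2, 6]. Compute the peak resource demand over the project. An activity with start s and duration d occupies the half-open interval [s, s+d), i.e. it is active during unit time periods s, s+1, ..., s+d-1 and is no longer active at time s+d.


Each activity i is active on [start_i, start_i + duration_i).
Compute total resource usage per time slot:
  t=0: active resources = [], total = 0
  t=1: active resources = [2, 6], total = 8
  t=2: active resources = [2, 6, 2, 6], total = 16
  t=3: active resources = [2, 6, 2, 6], total = 16
  t=4: active resources = [6, 2], total = 8
  t=5: active resources = [6, 2], total = 8
  t=6: active resources = [1, 2], total = 3
  t=7: active resources = [1, 2], total = 3
  t=8: active resources = [1], total = 1
  t=9: active resources = [1], total = 1
  t=10: active resources = [1], total = 1
Peak resource demand = 16

16


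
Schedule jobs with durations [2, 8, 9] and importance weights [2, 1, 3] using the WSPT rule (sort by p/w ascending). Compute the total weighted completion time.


Compute p/w ratios and sort ascending (WSPT): [(2, 2), (9, 3), (8, 1)]
Compute weighted completion times:
  Job (p=2,w=2): C=2, w*C=2*2=4
  Job (p=9,w=3): C=11, w*C=3*11=33
  Job (p=8,w=1): C=19, w*C=1*19=19
Total weighted completion time = 56

56


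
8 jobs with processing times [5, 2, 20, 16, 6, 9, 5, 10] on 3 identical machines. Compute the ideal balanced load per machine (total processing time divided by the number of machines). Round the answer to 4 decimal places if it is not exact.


Total processing time = 5 + 2 + 20 + 16 + 6 + 9 + 5 + 10 = 73
Number of machines = 3
Ideal balanced load = 73 / 3 = 24.3333

24.3333


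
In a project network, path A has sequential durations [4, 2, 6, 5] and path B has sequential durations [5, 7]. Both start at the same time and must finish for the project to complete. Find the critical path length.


Path A total = 4 + 2 + 6 + 5 = 17
Path B total = 5 + 7 = 12
Critical path = longest path = max(17, 12) = 17

17


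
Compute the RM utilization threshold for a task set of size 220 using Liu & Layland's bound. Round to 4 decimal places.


Compute 2^(1/220) = 1.0031556376
Subtract 1: 1.0031556376 - 1 = 0.0031556376
Multiply by n: 220 * 0.0031556376 = 0.6942402720
Round to 4 dp: 0.6942

0.6942


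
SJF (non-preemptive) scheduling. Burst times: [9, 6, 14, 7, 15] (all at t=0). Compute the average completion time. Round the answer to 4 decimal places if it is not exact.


SJF order (ascending): [6, 7, 9, 14, 15]
Completion times:
  Job 1: burst=6, C=6
  Job 2: burst=7, C=13
  Job 3: burst=9, C=22
  Job 4: burst=14, C=36
  Job 5: burst=15, C=51
Average completion = 128/5 = 25.6

25.6


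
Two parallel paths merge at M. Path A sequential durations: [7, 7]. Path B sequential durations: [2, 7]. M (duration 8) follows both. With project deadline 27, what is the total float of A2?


Forward pass: ES(A2) = sum of predecessors on chain A = 7
EF = ES + duration = 7 + 7 = 14
Backward pass: LF(M) = deadline = 27; LS(M) = 27 - 8 = 19
LF(A2) = LS(M) - sum(successors on chain A) = 19 - 0 = 19
LS = LF - duration = 19 - 7 = 12
Total float = LS - ES = 12 - 7 = 5

5


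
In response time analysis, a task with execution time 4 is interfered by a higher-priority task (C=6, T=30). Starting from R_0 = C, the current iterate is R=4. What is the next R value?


R_next = C + ceil(R_prev / T_hp) * C_hp
ceil(4 / 30) = ceil(0.1333) = 1
Interference = 1 * 6 = 6
R_next = 4 + 6 = 10

10


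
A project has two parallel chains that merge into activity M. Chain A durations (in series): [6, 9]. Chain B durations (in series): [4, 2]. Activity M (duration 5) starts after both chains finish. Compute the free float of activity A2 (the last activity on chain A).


ES(A2) = sum of predecessors on chain A = 6
EF(A2) = ES + duration = 6 + 9 = 15
Successor of A2 is M. ES(M) = max(sum(A), sum(B)) = max(15, 6) = 15
Free float = ES(successor) - EF(current) = 15 - 15 = 0

0
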